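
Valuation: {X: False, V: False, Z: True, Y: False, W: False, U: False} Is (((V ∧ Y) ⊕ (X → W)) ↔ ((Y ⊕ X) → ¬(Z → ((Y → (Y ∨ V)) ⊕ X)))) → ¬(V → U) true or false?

V ∧ Y = False ∧ False = False
X → W = False → False = True
(V ∧ Y) ⊕ (X → W) = False ⊕ True = True
Y ⊕ X = False ⊕ False = False
Y ∨ V = False ∨ False = False
Y → (Y ∨ V) = False → False = True
(Y → (Y ∨ V)) ⊕ X = True ⊕ False = True
Z → ((Y → (Y ∨ V)) ⊕ X) = True → True = True
¬(Z → ((Y → (Y ∨ V)) ⊕ X)) = ¬True = False
(Y ⊕ X) → ¬(Z → ((Y → (Y ∨ V)) ⊕ X)) = False → False = True
((V ∧ Y) ⊕ (X → W)) ↔ ((Y ⊕ X) → ¬(Z → ((Y → (Y ∨ V)) ⊕ X))) = True ↔ True = True
V → U = False → False = True
¬(V → U) = ¬True = False
(((V ∧ Y) ⊕ (X → W)) ↔ ((Y ⊕ X) → ¬(Z → ((Y → (Y ∨ V)) ⊕ X)))) → ¬(V → U) = True → False = False

False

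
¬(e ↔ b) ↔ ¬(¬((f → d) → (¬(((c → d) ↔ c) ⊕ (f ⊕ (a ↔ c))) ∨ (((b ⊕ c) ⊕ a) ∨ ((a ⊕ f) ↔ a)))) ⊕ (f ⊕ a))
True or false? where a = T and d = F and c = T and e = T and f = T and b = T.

F

Substituting a=T, d=F, c=T, e=T, f=T, b=T:
e ↔ b = T ↔ T = T
¬(e ↔ b) = ¬T = F
f → d = T → F = F
c → d = T → F = F
(c → d) ↔ c = F ↔ T = F
a ↔ c = T ↔ T = T
f ⊕ (a ↔ c) = T ⊕ T = F
((c → d) ↔ c) ⊕ (f ⊕ (a ↔ c)) = F ⊕ F = F
¬(((c → d) ↔ c) ⊕ (f ⊕ (a ↔ c))) = ¬F = T
b ⊕ c = T ⊕ T = F
(b ⊕ c) ⊕ a = F ⊕ T = T
a ⊕ f = T ⊕ T = F
(a ⊕ f) ↔ a = F ↔ T = F
((b ⊕ c) ⊕ a) ∨ ((a ⊕ f) ↔ a) = T ∨ F = T
¬(((c → d) ↔ c) ⊕ (f ⊕ (a ↔ c))) ∨ (((b ⊕ c) ⊕ a) ∨ ((a ⊕ f) ↔ a)) = T ∨ T = T
(f → d) → (¬(((c → d) ↔ c) ⊕ (f ⊕ (a ↔ c))) ∨ (((b ⊕ c) ⊕ a) ∨ ((a ⊕ f) ↔ a))) = F → T = T
¬((f → d) → (¬(((c → d) ↔ c) ⊕ (f ⊕ (a ↔ c))) ∨ (((b ⊕ c) ⊕ a) ∨ ((a ⊕ f) ↔ a)))) = ¬T = F
f ⊕ a = T ⊕ T = F
¬((f → d) → (¬(((c → d) ↔ c) ⊕ (f ⊕ (a ↔ c))) ∨ (((b ⊕ c) ⊕ a) ∨ ((a ⊕ f) ↔ a)))) ⊕ (f ⊕ a) = F ⊕ F = F
¬(¬((f → d) → (¬(((c → d) ↔ c) ⊕ (f ⊕ (a ↔ c))) ∨ (((b ⊕ c) ⊕ a) ∨ ((a ⊕ f) ↔ a)))) ⊕ (f ⊕ a)) = ¬F = T
¬(e ↔ b) ↔ ¬(¬((f → d) → (¬(((c → d) ↔ c) ⊕ (f ⊕ (a ↔ c))) ∨ (((b ⊕ c) ⊕ a) ∨ ((a ⊕ f) ↔ a)))) ⊕ (f ⊕ a)) = F ↔ T = F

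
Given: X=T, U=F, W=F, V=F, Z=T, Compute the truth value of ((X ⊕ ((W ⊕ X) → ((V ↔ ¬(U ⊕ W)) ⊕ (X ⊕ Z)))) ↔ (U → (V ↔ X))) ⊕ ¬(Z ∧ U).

W ⊕ X = F ⊕ T = T
U ⊕ W = F ⊕ F = F
¬(U ⊕ W) = ¬F = T
V ↔ ¬(U ⊕ W) = F ↔ T = F
X ⊕ Z = T ⊕ T = F
(V ↔ ¬(U ⊕ W)) ⊕ (X ⊕ Z) = F ⊕ F = F
(W ⊕ X) → ((V ↔ ¬(U ⊕ W)) ⊕ (X ⊕ Z)) = T → F = F
X ⊕ ((W ⊕ X) → ((V ↔ ¬(U ⊕ W)) ⊕ (X ⊕ Z))) = T ⊕ F = T
V ↔ X = F ↔ T = F
U → (V ↔ X) = F → F = T
(X ⊕ ((W ⊕ X) → ((V ↔ ¬(U ⊕ W)) ⊕ (X ⊕ Z)))) ↔ (U → (V ↔ X)) = T ↔ T = T
Z ∧ U = T ∧ F = F
¬(Z ∧ U) = ¬F = T
((X ⊕ ((W ⊕ X) → ((V ↔ ¬(U ⊕ W)) ⊕ (X ⊕ Z)))) ↔ (U → (V ↔ X))) ⊕ ¬(Z ∧ U) = T ⊕ T = F

F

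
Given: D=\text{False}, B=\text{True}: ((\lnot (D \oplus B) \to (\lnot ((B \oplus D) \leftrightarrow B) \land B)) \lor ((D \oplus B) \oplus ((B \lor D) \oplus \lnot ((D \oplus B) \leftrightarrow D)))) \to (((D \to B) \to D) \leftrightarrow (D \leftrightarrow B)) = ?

D \oplus B = \text{False} \oplus \text{True} = \text{True}
\lnot (D \oplus B) = \lnot \text{True} = \text{False}
B \oplus D = \text{True} \oplus \text{False} = \text{True}
(B \oplus D) \leftrightarrow B = \text{True} \leftrightarrow \text{True} = \text{True}
\lnot ((B \oplus D) \leftrightarrow B) = \lnot \text{True} = \text{False}
\lnot ((B \oplus D) \leftrightarrow B) \land B = \text{False} \land \text{True} = \text{False}
\lnot (D \oplus B) \to (\lnot ((B \oplus D) \leftrightarrow B) \land B) = \text{False} \to \text{False} = \text{True}
D \oplus B = \text{False} \oplus \text{True} = \text{True}
B \lor D = \text{True} \lor \text{False} = \text{True}
D \oplus B = \text{False} \oplus \text{True} = \text{True}
(D \oplus B) \leftrightarrow D = \text{True} \leftrightarrow \text{False} = \text{False}
\lnot ((D \oplus B) \leftrightarrow D) = \lnot \text{False} = \text{True}
(B \lor D) \oplus \lnot ((D \oplus B) \leftrightarrow D) = \text{True} \oplus \text{True} = \text{False}
(D \oplus B) \oplus ((B \lor D) \oplus \lnot ((D \oplus B) \leftrightarrow D)) = \text{True} \oplus \text{False} = \text{True}
(\lnot (D \oplus B) \to (\lnot ((B \oplus D) \leftrightarrow B) \land B)) \lor ((D \oplus B) \oplus ((B \lor D) \oplus \lnot ((D \oplus B) \leftrightarrow D))) = \text{True} \lor \text{True} = \text{True}
D \to B = \text{False} \to \text{True} = \text{True}
(D \to B) \to D = \text{True} \to \text{False} = \text{False}
D \leftrightarrow B = \text{False} \leftrightarrow \text{True} = \text{False}
((D \to B) \to D) \leftrightarrow (D \leftrightarrow B) = \text{False} \leftrightarrow \text{False} = \text{True}
((\lnot (D \oplus B) \to (\lnot ((B \oplus D) \leftrightarrow B) \land B)) \lor ((D \oplus B) \oplus ((B \lor D) \oplus \lnot ((D \oplus B) \leftrightarrow D)))) \to (((D \to B) \to D) \leftrightarrow (D \leftrightarrow B)) = \text{True} \to \text{True} = \text{True}

\text{True}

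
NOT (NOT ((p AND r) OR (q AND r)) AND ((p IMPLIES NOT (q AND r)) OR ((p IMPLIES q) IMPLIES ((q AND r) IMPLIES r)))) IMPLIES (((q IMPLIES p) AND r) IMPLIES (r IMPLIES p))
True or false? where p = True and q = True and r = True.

True

p AND r = True AND True = True
q AND r = True AND True = True
(p AND r) OR (q AND r) = True OR True = True
NOT ((p AND r) OR (q AND r)) = NOT True = False
q AND r = True AND True = True
NOT (q AND r) = NOT True = False
p IMPLIES NOT (q AND r) = True IMPLIES False = False
p IMPLIES q = True IMPLIES True = True
q AND r = True AND True = True
(q AND r) IMPLIES r = True IMPLIES True = True
(p IMPLIES q) IMPLIES ((q AND r) IMPLIES r) = True IMPLIES True = True
(p IMPLIES NOT (q AND r)) OR ((p IMPLIES q) IMPLIES ((q AND r) IMPLIES r)) = False OR True = True
NOT ((p AND r) OR (q AND r)) AND ((p IMPLIES NOT (q AND r)) OR ((p IMPLIES q) IMPLIES ((q AND r) IMPLIES r))) = False AND True = False
NOT (NOT ((p AND r) OR (q AND r)) AND ((p IMPLIES NOT (q AND r)) OR ((p IMPLIES q) IMPLIES ((q AND r) IMPLIES r)))) = NOT False = True
q IMPLIES p = True IMPLIES True = True
(q IMPLIES p) AND r = True AND True = True
r IMPLIES p = True IMPLIES True = True
((q IMPLIES p) AND r) IMPLIES (r IMPLIES p) = True IMPLIES True = True
NOT (NOT ((p AND r) OR (q AND r)) AND ((p IMPLIES NOT (q AND r)) OR ((p IMPLIES q) IMPLIES ((q AND r) IMPLIES r)))) IMPLIES (((q IMPLIES p) AND r) IMPLIES (r IMPLIES p)) = True IMPLIES True = True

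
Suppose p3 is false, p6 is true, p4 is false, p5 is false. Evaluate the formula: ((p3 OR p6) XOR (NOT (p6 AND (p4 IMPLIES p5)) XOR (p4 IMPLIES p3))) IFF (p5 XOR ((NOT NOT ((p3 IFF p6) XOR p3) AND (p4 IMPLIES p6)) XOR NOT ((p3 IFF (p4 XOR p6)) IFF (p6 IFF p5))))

p3 OR p6 = F OR T = T
p4 IMPLIES p5 = F IMPLIES F = T
p6 AND (p4 IMPLIES p5) = T AND T = T
NOT (p6 AND (p4 IMPLIES p5)) = NOT T = F
p4 IMPLIES p3 = F IMPLIES F = T
NOT (p6 AND (p4 IMPLIES p5)) XOR (p4 IMPLIES p3) = F XOR T = T
(p3 OR p6) XOR (NOT (p6 AND (p4 IMPLIES p5)) XOR (p4 IMPLIES p3)) = T XOR T = F
p3 IFF p6 = F IFF T = F
(p3 IFF p6) XOR p3 = F XOR F = F
NOT ((p3 IFF p6) XOR p3) = NOT F = T
NOT NOT ((p3 IFF p6) XOR p3) = NOT T = F
p4 IMPLIES p6 = F IMPLIES T = T
NOT NOT ((p3 IFF p6) XOR p3) AND (p4 IMPLIES p6) = F AND T = F
p4 XOR p6 = F XOR T = T
p3 IFF (p4 XOR p6) = F IFF T = F
p6 IFF p5 = T IFF F = F
(p3 IFF (p4 XOR p6)) IFF (p6 IFF p5) = F IFF F = T
NOT ((p3 IFF (p4 XOR p6)) IFF (p6 IFF p5)) = NOT T = F
(NOT NOT ((p3 IFF p6) XOR p3) AND (p4 IMPLIES p6)) XOR NOT ((p3 IFF (p4 XOR p6)) IFF (p6 IFF p5)) = F XOR F = F
p5 XOR ((NOT NOT ((p3 IFF p6) XOR p3) AND (p4 IMPLIES p6)) XOR NOT ((p3 IFF (p4 XOR p6)) IFF (p6 IFF p5))) = F XOR F = F
((p3 OR p6) XOR (NOT (p6 AND (p4 IMPLIES p5)) XOR (p4 IMPLIES p3))) IFF (p5 XOR ((NOT NOT ((p3 IFF p6) XOR p3) AND (p4 IMPLIES p6)) XOR NOT ((p3 IFF (p4 XOR p6)) IFF (p6 IFF p5)))) = F IFF F = T

T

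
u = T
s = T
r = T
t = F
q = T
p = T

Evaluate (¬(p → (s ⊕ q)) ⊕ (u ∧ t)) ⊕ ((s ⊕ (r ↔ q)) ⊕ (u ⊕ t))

s ⊕ q = T ⊕ T = F
p → (s ⊕ q) = T → F = F
¬(p → (s ⊕ q)) = ¬F = T
u ∧ t = T ∧ F = F
¬(p → (s ⊕ q)) ⊕ (u ∧ t) = T ⊕ F = T
r ↔ q = T ↔ T = T
s ⊕ (r ↔ q) = T ⊕ T = F
u ⊕ t = T ⊕ F = T
(s ⊕ (r ↔ q)) ⊕ (u ⊕ t) = F ⊕ T = T
(¬(p → (s ⊕ q)) ⊕ (u ∧ t)) ⊕ ((s ⊕ (r ↔ q)) ⊕ (u ⊕ t)) = T ⊕ T = F

F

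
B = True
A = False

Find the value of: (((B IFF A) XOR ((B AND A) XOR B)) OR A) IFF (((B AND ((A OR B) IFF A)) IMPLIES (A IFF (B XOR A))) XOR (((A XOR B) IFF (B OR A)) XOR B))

B IFF A = True IFF False = False
B AND A = True AND False = False
(B AND A) XOR B = False XOR True = True
(B IFF A) XOR ((B AND A) XOR B) = False XOR True = True
((B IFF A) XOR ((B AND A) XOR B)) OR A = True OR False = True
A OR B = False OR True = True
(A OR B) IFF A = True IFF False = False
B AND ((A OR B) IFF A) = True AND False = False
B XOR A = True XOR False = True
A IFF (B XOR A) = False IFF True = False
(B AND ((A OR B) IFF A)) IMPLIES (A IFF (B XOR A)) = False IMPLIES False = True
A XOR B = False XOR True = True
B OR A = True OR False = True
(A XOR B) IFF (B OR A) = True IFF True = True
((A XOR B) IFF (B OR A)) XOR B = True XOR True = False
((B AND ((A OR B) IFF A)) IMPLIES (A IFF (B XOR A))) XOR (((A XOR B) IFF (B OR A)) XOR B) = True XOR False = True
(((B IFF A) XOR ((B AND A) XOR B)) OR A) IFF (((B AND ((A OR B) IFF A)) IMPLIES (A IFF (B XOR A))) XOR (((A XOR B) IFF (B OR A)) XOR B)) = True IFF True = True

True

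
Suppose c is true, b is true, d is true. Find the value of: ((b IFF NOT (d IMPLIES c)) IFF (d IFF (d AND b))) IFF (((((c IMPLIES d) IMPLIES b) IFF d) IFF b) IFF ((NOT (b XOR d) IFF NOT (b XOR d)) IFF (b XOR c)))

d IMPLIES c = T IMPLIES T = T
NOT (d IMPLIES c) = NOT T = F
b IFF NOT (d IMPLIES c) = T IFF F = F
d AND b = T AND T = T
d IFF (d AND b) = T IFF T = T
(b IFF NOT (d IMPLIES c)) IFF (d IFF (d AND b)) = F IFF T = F
c IMPLIES d = T IMPLIES T = T
(c IMPLIES d) IMPLIES b = T IMPLIES T = T
((c IMPLIES d) IMPLIES b) IFF d = T IFF T = T
(((c IMPLIES d) IMPLIES b) IFF d) IFF b = T IFF T = T
b XOR d = T XOR T = F
NOT (b XOR d) = NOT F = T
b XOR d = T XOR T = F
NOT (b XOR d) = NOT F = T
NOT (b XOR d) IFF NOT (b XOR d) = T IFF T = T
b XOR c = T XOR T = F
(NOT (b XOR d) IFF NOT (b XOR d)) IFF (b XOR c) = T IFF F = F
((((c IMPLIES d) IMPLIES b) IFF d) IFF b) IFF ((NOT (b XOR d) IFF NOT (b XOR d)) IFF (b XOR c)) = T IFF F = F
((b IFF NOT (d IMPLIES c)) IFF (d IFF (d AND b))) IFF (((((c IMPLIES d) IMPLIES b) IFF d) IFF b) IFF ((NOT (b XOR d) IFF NOT (b XOR d)) IFF (b XOR c))) = F IFF F = T

T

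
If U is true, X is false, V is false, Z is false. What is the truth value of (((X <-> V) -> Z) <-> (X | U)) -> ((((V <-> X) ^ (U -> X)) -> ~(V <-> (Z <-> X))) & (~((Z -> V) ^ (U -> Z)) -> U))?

1

X <-> V = 0 <-> 0 = 1
(X <-> V) -> Z = 1 -> 0 = 0
X | U = 0 | 1 = 1
((X <-> V) -> Z) <-> (X | U) = 0 <-> 1 = 0
V <-> X = 0 <-> 0 = 1
U -> X = 1 -> 0 = 0
(V <-> X) ^ (U -> X) = 1 ^ 0 = 1
Z <-> X = 0 <-> 0 = 1
V <-> (Z <-> X) = 0 <-> 1 = 0
~(V <-> (Z <-> X)) = ~0 = 1
((V <-> X) ^ (U -> X)) -> ~(V <-> (Z <-> X)) = 1 -> 1 = 1
Z -> V = 0 -> 0 = 1
U -> Z = 1 -> 0 = 0
(Z -> V) ^ (U -> Z) = 1 ^ 0 = 1
~((Z -> V) ^ (U -> Z)) = ~1 = 0
~((Z -> V) ^ (U -> Z)) -> U = 0 -> 1 = 1
(((V <-> X) ^ (U -> X)) -> ~(V <-> (Z <-> X))) & (~((Z -> V) ^ (U -> Z)) -> U) = 1 & 1 = 1
(((X <-> V) -> Z) <-> (X | U)) -> ((((V <-> X) ^ (U -> X)) -> ~(V <-> (Z <-> X))) & (~((Z -> V) ^ (U -> Z)) -> U)) = 0 -> 1 = 1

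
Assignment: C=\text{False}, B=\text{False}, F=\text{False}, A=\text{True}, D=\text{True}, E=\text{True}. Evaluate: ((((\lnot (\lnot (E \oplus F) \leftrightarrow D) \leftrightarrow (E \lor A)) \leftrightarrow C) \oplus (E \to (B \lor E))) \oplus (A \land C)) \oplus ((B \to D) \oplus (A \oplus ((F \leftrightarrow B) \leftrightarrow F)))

\text{True}

Substituting C=\text{False}, B=\text{False}, F=\text{False}, A=\text{True}, D=\text{True}, E=\text{True}:
E \oplus F = \text{True} \oplus \text{False} = \text{True}
\lnot (E \oplus F) = \lnot \text{True} = \text{False}
\lnot (E \oplus F) \leftrightarrow D = \text{False} \leftrightarrow \text{True} = \text{False}
\lnot (\lnot (E \oplus F) \leftrightarrow D) = \lnot \text{False} = \text{True}
E \lor A = \text{True} \lor \text{True} = \text{True}
\lnot (\lnot (E \oplus F) \leftrightarrow D) \leftrightarrow (E \lor A) = \text{True} \leftrightarrow \text{True} = \text{True}
(\lnot (\lnot (E \oplus F) \leftrightarrow D) \leftrightarrow (E \lor A)) \leftrightarrow C = \text{True} \leftrightarrow \text{False} = \text{False}
B \lor E = \text{False} \lor \text{True} = \text{True}
E \to (B \lor E) = \text{True} \to \text{True} = \text{True}
((\lnot (\lnot (E \oplus F) \leftrightarrow D) \leftrightarrow (E \lor A)) \leftrightarrow C) \oplus (E \to (B \lor E)) = \text{False} \oplus \text{True} = \text{True}
A \land C = \text{True} \land \text{False} = \text{False}
(((\lnot (\lnot (E \oplus F) \leftrightarrow D) \leftrightarrow (E \lor A)) \leftrightarrow C) \oplus (E \to (B \lor E))) \oplus (A \land C) = \text{True} \oplus \text{False} = \text{True}
B \to D = \text{False} \to \text{True} = \text{True}
F \leftrightarrow B = \text{False} \leftrightarrow \text{False} = \text{True}
(F \leftrightarrow B) \leftrightarrow F = \text{True} \leftrightarrow \text{False} = \text{False}
A \oplus ((F \leftrightarrow B) \leftrightarrow F) = \text{True} \oplus \text{False} = \text{True}
(B \to D) \oplus (A \oplus ((F \leftrightarrow B) \leftrightarrow F)) = \text{True} \oplus \text{True} = \text{False}
((((\lnot (\lnot (E \oplus F) \leftrightarrow D) \leftrightarrow (E \lor A)) \leftrightarrow C) \oplus (E \to (B \lor E))) \oplus (A \land C)) \oplus ((B \to D) \oplus (A \oplus ((F \leftrightarrow B) \leftrightarrow F))) = \text{True} \oplus \text{False} = \text{True}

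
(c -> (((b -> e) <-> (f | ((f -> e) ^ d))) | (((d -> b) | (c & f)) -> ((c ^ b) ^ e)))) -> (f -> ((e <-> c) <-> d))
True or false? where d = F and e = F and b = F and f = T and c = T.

b -> e = F -> F = T
f -> e = T -> F = F
(f -> e) ^ d = F ^ F = F
f | ((f -> e) ^ d) = T | F = T
(b -> e) <-> (f | ((f -> e) ^ d)) = T <-> T = T
d -> b = F -> F = T
c & f = T & T = T
(d -> b) | (c & f) = T | T = T
c ^ b = T ^ F = T
(c ^ b) ^ e = T ^ F = T
((d -> b) | (c & f)) -> ((c ^ b) ^ e) = T -> T = T
((b -> e) <-> (f | ((f -> e) ^ d))) | (((d -> b) | (c & f)) -> ((c ^ b) ^ e)) = T | T = T
c -> (((b -> e) <-> (f | ((f -> e) ^ d))) | (((d -> b) | (c & f)) -> ((c ^ b) ^ e))) = T -> T = T
e <-> c = F <-> T = F
(e <-> c) <-> d = F <-> F = T
f -> ((e <-> c) <-> d) = T -> T = T
(c -> (((b -> e) <-> (f | ((f -> e) ^ d))) | (((d -> b) | (c & f)) -> ((c ^ b) ^ e)))) -> (f -> ((e <-> c) <-> d)) = T -> T = T

T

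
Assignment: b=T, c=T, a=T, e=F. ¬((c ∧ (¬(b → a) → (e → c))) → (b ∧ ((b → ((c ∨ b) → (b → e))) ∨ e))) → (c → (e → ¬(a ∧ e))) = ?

T

Substituting b=T, c=T, a=T, e=F:
b → a = T → T = T
¬(b → a) = ¬T = F
e → c = F → T = T
¬(b → a) → (e → c) = F → T = T
c ∧ (¬(b → a) → (e → c)) = T ∧ T = T
c ∨ b = T ∨ T = T
b → e = T → F = F
(c ∨ b) → (b → e) = T → F = F
b → ((c ∨ b) → (b → e)) = T → F = F
(b → ((c ∨ b) → (b → e))) ∨ e = F ∨ F = F
b ∧ ((b → ((c ∨ b) → (b → e))) ∨ e) = T ∧ F = F
(c ∧ (¬(b → a) → (e → c))) → (b ∧ ((b → ((c ∨ b) → (b → e))) ∨ e)) = T → F = F
¬((c ∧ (¬(b → a) → (e → c))) → (b ∧ ((b → ((c ∨ b) → (b → e))) ∨ e))) = ¬F = T
a ∧ e = T ∧ F = F
¬(a ∧ e) = ¬F = T
e → ¬(a ∧ e) = F → T = T
c → (e → ¬(a ∧ e)) = T → T = T
¬((c ∧ (¬(b → a) → (e → c))) → (b ∧ ((b → ((c ∨ b) → (b → e))) ∨ e))) → (c → (e → ¬(a ∧ e))) = T → T = T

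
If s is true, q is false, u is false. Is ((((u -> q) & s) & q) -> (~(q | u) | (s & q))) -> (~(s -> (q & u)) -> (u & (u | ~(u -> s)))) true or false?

Substituting s=True, q=False, u=False:
u -> q = False -> False = True
(u -> q) & s = True & True = True
((u -> q) & s) & q = True & False = False
q | u = False | False = False
~(q | u) = ~False = True
s & q = True & False = False
~(q | u) | (s & q) = True | False = True
(((u -> q) & s) & q) -> (~(q | u) | (s & q)) = False -> True = True
q & u = False & False = False
s -> (q & u) = True -> False = False
~(s -> (q & u)) = ~False = True
u -> s = False -> True = True
~(u -> s) = ~True = False
u | ~(u -> s) = False | False = False
u & (u | ~(u -> s)) = False & False = False
~(s -> (q & u)) -> (u & (u | ~(u -> s))) = True -> False = False
((((u -> q) & s) & q) -> (~(q | u) | (s & q))) -> (~(s -> (q & u)) -> (u & (u | ~(u -> s)))) = True -> False = False

False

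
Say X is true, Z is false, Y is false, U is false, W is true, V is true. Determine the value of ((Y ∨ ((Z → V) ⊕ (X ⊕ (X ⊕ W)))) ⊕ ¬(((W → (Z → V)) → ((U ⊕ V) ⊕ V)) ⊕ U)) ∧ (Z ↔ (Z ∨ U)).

True

Substituting X=True, Z=False, Y=False, U=False, W=True, V=True:
Z → V = False → True = True
X ⊕ W = True ⊕ True = False
X ⊕ (X ⊕ W) = True ⊕ False = True
(Z → V) ⊕ (X ⊕ (X ⊕ W)) = True ⊕ True = False
Y ∨ ((Z → V) ⊕ (X ⊕ (X ⊕ W))) = False ∨ False = False
Z → V = False → True = True
W → (Z → V) = True → True = True
U ⊕ V = False ⊕ True = True
(U ⊕ V) ⊕ V = True ⊕ True = False
(W → (Z → V)) → ((U ⊕ V) ⊕ V) = True → False = False
((W → (Z → V)) → ((U ⊕ V) ⊕ V)) ⊕ U = False ⊕ False = False
¬(((W → (Z → V)) → ((U ⊕ V) ⊕ V)) ⊕ U) = ¬False = True
(Y ∨ ((Z → V) ⊕ (X ⊕ (X ⊕ W)))) ⊕ ¬(((W → (Z → V)) → ((U ⊕ V) ⊕ V)) ⊕ U) = False ⊕ True = True
Z ∨ U = False ∨ False = False
Z ↔ (Z ∨ U) = False ↔ False = True
((Y ∨ ((Z → V) ⊕ (X ⊕ (X ⊕ W)))) ⊕ ¬(((W → (Z → V)) → ((U ⊕ V) ⊕ V)) ⊕ U)) ∧ (Z ↔ (Z ∨ U)) = True ∧ True = True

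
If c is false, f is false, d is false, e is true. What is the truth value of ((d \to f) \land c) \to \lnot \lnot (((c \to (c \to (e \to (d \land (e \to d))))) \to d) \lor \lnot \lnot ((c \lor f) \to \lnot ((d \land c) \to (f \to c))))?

T

d \to f = F \to F = T
(d \to f) \land c = T \land F = F
e \to d = T \to F = F
d \land (e \to d) = F \land F = F
e \to (d \land (e \to d)) = T \to F = F
c \to (e \to (d \land (e \to d))) = F \to F = T
c \to (c \to (e \to (d \land (e \to d)))) = F \to T = T
(c \to (c \to (e \to (d \land (e \to d))))) \to d = T \to F = F
c \lor f = F \lor F = F
d \land c = F \land F = F
f \to c = F \to F = T
(d \land c) \to (f \to c) = F \to T = T
\lnot ((d \land c) \to (f \to c)) = \lnot T = F
(c \lor f) \to \lnot ((d \land c) \to (f \to c)) = F \to F = T
\lnot ((c \lor f) \to \lnot ((d \land c) \to (f \to c))) = \lnot T = F
\lnot \lnot ((c \lor f) \to \lnot ((d \land c) \to (f \to c))) = \lnot F = T
((c \to (c \to (e \to (d \land (e \to d))))) \to d) \lor \lnot \lnot ((c \lor f) \to \lnot ((d \land c) \to (f \to c))) = F \lor T = T
\lnot (((c \to (c \to (e \to (d \land (e \to d))))) \to d) \lor \lnot \lnot ((c \lor f) \to \lnot ((d \land c) \to (f \to c)))) = \lnot T = F
\lnot \lnot (((c \to (c \to (e \to (d \land (e \to d))))) \to d) \lor \lnot \lnot ((c \lor f) \to \lnot ((d \land c) \to (f \to c)))) = \lnot F = T
((d \to f) \land c) \to \lnot \lnot (((c \to (c \to (e \to (d \land (e \to d))))) \to d) \lor \lnot \lnot ((c \lor f) \to \lnot ((d \land c) \to (f \to c)))) = F \to T = T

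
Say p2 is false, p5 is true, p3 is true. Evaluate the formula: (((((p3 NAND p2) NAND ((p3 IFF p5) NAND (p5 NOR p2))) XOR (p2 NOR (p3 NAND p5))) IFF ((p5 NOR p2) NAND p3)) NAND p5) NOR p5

false

p3 NAND p2 = true NAND false = true
p3 IFF p5 = true IFF true = true
p5 NOR p2 = true NOR false = false
(p3 IFF p5) NAND (p5 NOR p2) = true NAND false = true
(p3 NAND p2) NAND ((p3 IFF p5) NAND (p5 NOR p2)) = true NAND true = false
p3 NAND p5 = true NAND true = false
p2 NOR (p3 NAND p5) = false NOR false = true
((p3 NAND p2) NAND ((p3 IFF p5) NAND (p5 NOR p2))) XOR (p2 NOR (p3 NAND p5)) = false XOR true = true
p5 NOR p2 = true NOR false = false
(p5 NOR p2) NAND p3 = false NAND true = true
(((p3 NAND p2) NAND ((p3 IFF p5) NAND (p5 NOR p2))) XOR (p2 NOR (p3 NAND p5))) IFF ((p5 NOR p2) NAND p3) = true IFF true = true
((((p3 NAND p2) NAND ((p3 IFF p5) NAND (p5 NOR p2))) XOR (p2 NOR (p3 NAND p5))) IFF ((p5 NOR p2) NAND p3)) NAND p5 = true NAND true = false
(((((p3 NAND p2) NAND ((p3 IFF p5) NAND (p5 NOR p2))) XOR (p2 NOR (p3 NAND p5))) IFF ((p5 NOR p2) NAND p3)) NAND p5) NOR p5 = false NOR true = false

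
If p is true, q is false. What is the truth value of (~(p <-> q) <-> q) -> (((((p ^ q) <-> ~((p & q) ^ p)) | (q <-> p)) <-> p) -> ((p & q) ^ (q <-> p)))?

Substituting p=T, q=F:
p <-> q = T <-> F = F
~(p <-> q) = ~F = T
~(p <-> q) <-> q = T <-> F = F
p ^ q = T ^ F = T
p & q = T & F = F
(p & q) ^ p = F ^ T = T
~((p & q) ^ p) = ~T = F
(p ^ q) <-> ~((p & q) ^ p) = T <-> F = F
q <-> p = F <-> T = F
((p ^ q) <-> ~((p & q) ^ p)) | (q <-> p) = F | F = F
(((p ^ q) <-> ~((p & q) ^ p)) | (q <-> p)) <-> p = F <-> T = F
p & q = T & F = F
q <-> p = F <-> T = F
(p & q) ^ (q <-> p) = F ^ F = F
((((p ^ q) <-> ~((p & q) ^ p)) | (q <-> p)) <-> p) -> ((p & q) ^ (q <-> p)) = F -> F = T
(~(p <-> q) <-> q) -> (((((p ^ q) <-> ~((p & q) ^ p)) | (q <-> p)) <-> p) -> ((p & q) ^ (q <-> p))) = F -> T = T

T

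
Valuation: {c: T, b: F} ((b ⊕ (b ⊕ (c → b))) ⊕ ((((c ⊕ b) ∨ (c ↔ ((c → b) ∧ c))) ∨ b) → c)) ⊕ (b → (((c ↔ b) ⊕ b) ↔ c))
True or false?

c → b = T → F = F
b ⊕ (c → b) = F ⊕ F = F
b ⊕ (b ⊕ (c → b)) = F ⊕ F = F
c ⊕ b = T ⊕ F = T
c → b = T → F = F
(c → b) ∧ c = F ∧ T = F
c ↔ ((c → b) ∧ c) = T ↔ F = F
(c ⊕ b) ∨ (c ↔ ((c → b) ∧ c)) = T ∨ F = T
((c ⊕ b) ∨ (c ↔ ((c → b) ∧ c))) ∨ b = T ∨ F = T
(((c ⊕ b) ∨ (c ↔ ((c → b) ∧ c))) ∨ b) → c = T → T = T
(b ⊕ (b ⊕ (c → b))) ⊕ ((((c ⊕ b) ∨ (c ↔ ((c → b) ∧ c))) ∨ b) → c) = F ⊕ T = T
c ↔ b = T ↔ F = F
(c ↔ b) ⊕ b = F ⊕ F = F
((c ↔ b) ⊕ b) ↔ c = F ↔ T = F
b → (((c ↔ b) ⊕ b) ↔ c) = F → F = T
((b ⊕ (b ⊕ (c → b))) ⊕ ((((c ⊕ b) ∨ (c ↔ ((c → b) ∧ c))) ∨ b) → c)) ⊕ (b → (((c ↔ b) ⊕ b) ↔ c)) = T ⊕ T = F

F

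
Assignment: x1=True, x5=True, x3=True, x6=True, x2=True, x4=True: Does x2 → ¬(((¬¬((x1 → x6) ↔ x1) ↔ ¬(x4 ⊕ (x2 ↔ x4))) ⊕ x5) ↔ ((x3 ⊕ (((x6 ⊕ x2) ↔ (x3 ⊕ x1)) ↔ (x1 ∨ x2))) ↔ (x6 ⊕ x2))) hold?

Substituting x1=True, x5=True, x3=True, x6=True, x2=True, x4=True:
x1 → x6 = True → True = True
(x1 → x6) ↔ x1 = True ↔ True = True
¬((x1 → x6) ↔ x1) = ¬True = False
¬¬((x1 → x6) ↔ x1) = ¬False = True
x2 ↔ x4 = True ↔ True = True
x4 ⊕ (x2 ↔ x4) = True ⊕ True = False
¬(x4 ⊕ (x2 ↔ x4)) = ¬False = True
¬¬((x1 → x6) ↔ x1) ↔ ¬(x4 ⊕ (x2 ↔ x4)) = True ↔ True = True
(¬¬((x1 → x6) ↔ x1) ↔ ¬(x4 ⊕ (x2 ↔ x4))) ⊕ x5 = True ⊕ True = False
x6 ⊕ x2 = True ⊕ True = False
x3 ⊕ x1 = True ⊕ True = False
(x6 ⊕ x2) ↔ (x3 ⊕ x1) = False ↔ False = True
x1 ∨ x2 = True ∨ True = True
((x6 ⊕ x2) ↔ (x3 ⊕ x1)) ↔ (x1 ∨ x2) = True ↔ True = True
x3 ⊕ (((x6 ⊕ x2) ↔ (x3 ⊕ x1)) ↔ (x1 ∨ x2)) = True ⊕ True = False
x6 ⊕ x2 = True ⊕ True = False
(x3 ⊕ (((x6 ⊕ x2) ↔ (x3 ⊕ x1)) ↔ (x1 ∨ x2))) ↔ (x6 ⊕ x2) = False ↔ False = True
((¬¬((x1 → x6) ↔ x1) ↔ ¬(x4 ⊕ (x2 ↔ x4))) ⊕ x5) ↔ ((x3 ⊕ (((x6 ⊕ x2) ↔ (x3 ⊕ x1)) ↔ (x1 ∨ x2))) ↔ (x6 ⊕ x2)) = False ↔ True = False
¬(((¬¬((x1 → x6) ↔ x1) ↔ ¬(x4 ⊕ (x2 ↔ x4))) ⊕ x5) ↔ ((x3 ⊕ (((x6 ⊕ x2) ↔ (x3 ⊕ x1)) ↔ (x1 ∨ x2))) ↔ (x6 ⊕ x2))) = ¬False = True
x2 → ¬(((¬¬((x1 → x6) ↔ x1) ↔ ¬(x4 ⊕ (x2 ↔ x4))) ⊕ x5) ↔ ((x3 ⊕ (((x6 ⊕ x2) ↔ (x3 ⊕ x1)) ↔ (x1 ∨ x2))) ↔ (x6 ⊕ x2))) = True → True = True

True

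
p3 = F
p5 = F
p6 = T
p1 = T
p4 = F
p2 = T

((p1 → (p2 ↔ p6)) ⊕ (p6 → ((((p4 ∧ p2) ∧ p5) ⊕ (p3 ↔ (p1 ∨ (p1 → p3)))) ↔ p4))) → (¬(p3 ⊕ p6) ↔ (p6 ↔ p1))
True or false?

Substituting p3=F, p5=F, p6=T, p1=T, p4=F, p2=T:
p2 ↔ p6 = T ↔ T = T
p1 → (p2 ↔ p6) = T → T = T
p4 ∧ p2 = F ∧ T = F
(p4 ∧ p2) ∧ p5 = F ∧ F = F
p1 → p3 = T → F = F
p1 ∨ (p1 → p3) = T ∨ F = T
p3 ↔ (p1 ∨ (p1 → p3)) = F ↔ T = F
((p4 ∧ p2) ∧ p5) ⊕ (p3 ↔ (p1 ∨ (p1 → p3))) = F ⊕ F = F
(((p4 ∧ p2) ∧ p5) ⊕ (p3 ↔ (p1 ∨ (p1 → p3)))) ↔ p4 = F ↔ F = T
p6 → ((((p4 ∧ p2) ∧ p5) ⊕ (p3 ↔ (p1 ∨ (p1 → p3)))) ↔ p4) = T → T = T
(p1 → (p2 ↔ p6)) ⊕ (p6 → ((((p4 ∧ p2) ∧ p5) ⊕ (p3 ↔ (p1 ∨ (p1 → p3)))) ↔ p4)) = T ⊕ T = F
p3 ⊕ p6 = F ⊕ T = T
¬(p3 ⊕ p6) = ¬T = F
p6 ↔ p1 = T ↔ T = T
¬(p3 ⊕ p6) ↔ (p6 ↔ p1) = F ↔ T = F
((p1 → (p2 ↔ p6)) ⊕ (p6 → ((((p4 ∧ p2) ∧ p5) ⊕ (p3 ↔ (p1 ∨ (p1 → p3)))) ↔ p4))) → (¬(p3 ⊕ p6) ↔ (p6 ↔ p1)) = F → F = T

T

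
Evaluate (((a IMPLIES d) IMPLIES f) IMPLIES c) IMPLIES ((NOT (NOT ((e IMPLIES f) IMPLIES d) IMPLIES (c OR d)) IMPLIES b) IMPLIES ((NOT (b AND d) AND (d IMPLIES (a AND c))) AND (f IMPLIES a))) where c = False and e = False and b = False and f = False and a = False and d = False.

a IMPLIES d = False IMPLIES False = True
(a IMPLIES d) IMPLIES f = True IMPLIES False = False
((a IMPLIES d) IMPLIES f) IMPLIES c = False IMPLIES False = True
e IMPLIES f = False IMPLIES False = True
(e IMPLIES f) IMPLIES d = True IMPLIES False = False
NOT ((e IMPLIES f) IMPLIES d) = NOT False = True
c OR d = False OR False = False
NOT ((e IMPLIES f) IMPLIES d) IMPLIES (c OR d) = True IMPLIES False = False
NOT (NOT ((e IMPLIES f) IMPLIES d) IMPLIES (c OR d)) = NOT False = True
NOT (NOT ((e IMPLIES f) IMPLIES d) IMPLIES (c OR d)) IMPLIES b = True IMPLIES False = False
b AND d = False AND False = False
NOT (b AND d) = NOT False = True
a AND c = False AND False = False
d IMPLIES (a AND c) = False IMPLIES False = True
NOT (b AND d) AND (d IMPLIES (a AND c)) = True AND True = True
f IMPLIES a = False IMPLIES False = True
(NOT (b AND d) AND (d IMPLIES (a AND c))) AND (f IMPLIES a) = True AND True = True
(NOT (NOT ((e IMPLIES f) IMPLIES d) IMPLIES (c OR d)) IMPLIES b) IMPLIES ((NOT (b AND d) AND (d IMPLIES (a AND c))) AND (f IMPLIES a)) = False IMPLIES True = True
(((a IMPLIES d) IMPLIES f) IMPLIES c) IMPLIES ((NOT (NOT ((e IMPLIES f) IMPLIES d) IMPLIES (c OR d)) IMPLIES b) IMPLIES ((NOT (b AND d) AND (d IMPLIES (a AND c))) AND (f IMPLIES a))) = True IMPLIES True = True

True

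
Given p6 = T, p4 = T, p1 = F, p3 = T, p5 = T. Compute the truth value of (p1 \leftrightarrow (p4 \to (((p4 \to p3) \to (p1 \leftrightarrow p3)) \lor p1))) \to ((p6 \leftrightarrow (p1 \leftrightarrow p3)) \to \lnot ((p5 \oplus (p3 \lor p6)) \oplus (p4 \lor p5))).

p4 \to p3 = T \to T = T
p1 \leftrightarrow p3 = F \leftrightarrow T = F
(p4 \to p3) \to (p1 \leftrightarrow p3) = T \to F = F
((p4 \to p3) \to (p1 \leftrightarrow p3)) \lor p1 = F \lor F = F
p4 \to (((p4 \to p3) \to (p1 \leftrightarrow p3)) \lor p1) = T \to F = F
p1 \leftrightarrow (p4 \to (((p4 \to p3) \to (p1 \leftrightarrow p3)) \lor p1)) = F \leftrightarrow F = T
p1 \leftrightarrow p3 = F \leftrightarrow T = F
p6 \leftrightarrow (p1 \leftrightarrow p3) = T \leftrightarrow F = F
p3 \lor p6 = T \lor T = T
p5 \oplus (p3 \lor p6) = T \oplus T = F
p4 \lor p5 = T \lor T = T
(p5 \oplus (p3 \lor p6)) \oplus (p4 \lor p5) = F \oplus T = T
\lnot ((p5 \oplus (p3 \lor p6)) \oplus (p4 \lor p5)) = \lnot T = F
(p6 \leftrightarrow (p1 \leftrightarrow p3)) \to \lnot ((p5 \oplus (p3 \lor p6)) \oplus (p4 \lor p5)) = F \to F = T
(p1 \leftrightarrow (p4 \to (((p4 \to p3) \to (p1 \leftrightarrow p3)) \lor p1))) \to ((p6 \leftrightarrow (p1 \leftrightarrow p3)) \to \lnot ((p5 \oplus (p3 \lor p6)) \oplus (p4 \lor p5))) = T \to T = T

T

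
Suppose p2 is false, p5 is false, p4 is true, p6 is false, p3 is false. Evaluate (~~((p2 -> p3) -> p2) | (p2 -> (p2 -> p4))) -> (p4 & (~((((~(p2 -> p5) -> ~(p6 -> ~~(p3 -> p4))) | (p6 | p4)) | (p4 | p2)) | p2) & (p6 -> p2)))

p2 -> p3 = 0 -> 0 = 1
(p2 -> p3) -> p2 = 1 -> 0 = 0
~((p2 -> p3) -> p2) = ~0 = 1
~~((p2 -> p3) -> p2) = ~1 = 0
p2 -> p4 = 0 -> 1 = 1
p2 -> (p2 -> p4) = 0 -> 1 = 1
~~((p2 -> p3) -> p2) | (p2 -> (p2 -> p4)) = 0 | 1 = 1
p2 -> p5 = 0 -> 0 = 1
~(p2 -> p5) = ~1 = 0
p3 -> p4 = 0 -> 1 = 1
~(p3 -> p4) = ~1 = 0
~~(p3 -> p4) = ~0 = 1
p6 -> ~~(p3 -> p4) = 0 -> 1 = 1
~(p6 -> ~~(p3 -> p4)) = ~1 = 0
~(p2 -> p5) -> ~(p6 -> ~~(p3 -> p4)) = 0 -> 0 = 1
p6 | p4 = 0 | 1 = 1
(~(p2 -> p5) -> ~(p6 -> ~~(p3 -> p4))) | (p6 | p4) = 1 | 1 = 1
p4 | p2 = 1 | 0 = 1
((~(p2 -> p5) -> ~(p6 -> ~~(p3 -> p4))) | (p6 | p4)) | (p4 | p2) = 1 | 1 = 1
(((~(p2 -> p5) -> ~(p6 -> ~~(p3 -> p4))) | (p6 | p4)) | (p4 | p2)) | p2 = 1 | 0 = 1
~((((~(p2 -> p5) -> ~(p6 -> ~~(p3 -> p4))) | (p6 | p4)) | (p4 | p2)) | p2) = ~1 = 0
p6 -> p2 = 0 -> 0 = 1
~((((~(p2 -> p5) -> ~(p6 -> ~~(p3 -> p4))) | (p6 | p4)) | (p4 | p2)) | p2) & (p6 -> p2) = 0 & 1 = 0
p4 & (~((((~(p2 -> p5) -> ~(p6 -> ~~(p3 -> p4))) | (p6 | p4)) | (p4 | p2)) | p2) & (p6 -> p2)) = 1 & 0 = 0
(~~((p2 -> p3) -> p2) | (p2 -> (p2 -> p4))) -> (p4 & (~((((~(p2 -> p5) -> ~(p6 -> ~~(p3 -> p4))) | (p6 | p4)) | (p4 | p2)) | p2) & (p6 -> p2))) = 1 -> 0 = 0

0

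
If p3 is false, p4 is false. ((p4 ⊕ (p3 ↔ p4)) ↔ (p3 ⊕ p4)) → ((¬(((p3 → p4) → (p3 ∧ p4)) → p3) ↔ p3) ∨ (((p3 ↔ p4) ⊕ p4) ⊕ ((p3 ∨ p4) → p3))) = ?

p3 ↔ p4 = F ↔ F = T
p4 ⊕ (p3 ↔ p4) = F ⊕ T = T
p3 ⊕ p4 = F ⊕ F = F
(p4 ⊕ (p3 ↔ p4)) ↔ (p3 ⊕ p4) = T ↔ F = F
p3 → p4 = F → F = T
p3 ∧ p4 = F ∧ F = F
(p3 → p4) → (p3 ∧ p4) = T → F = F
((p3 → p4) → (p3 ∧ p4)) → p3 = F → F = T
¬(((p3 → p4) → (p3 ∧ p4)) → p3) = ¬T = F
¬(((p3 → p4) → (p3 ∧ p4)) → p3) ↔ p3 = F ↔ F = T
p3 ↔ p4 = F ↔ F = T
(p3 ↔ p4) ⊕ p4 = T ⊕ F = T
p3 ∨ p4 = F ∨ F = F
(p3 ∨ p4) → p3 = F → F = T
((p3 ↔ p4) ⊕ p4) ⊕ ((p3 ∨ p4) → p3) = T ⊕ T = F
(¬(((p3 → p4) → (p3 ∧ p4)) → p3) ↔ p3) ∨ (((p3 ↔ p4) ⊕ p4) ⊕ ((p3 ∨ p4) → p3)) = T ∨ F = T
((p4 ⊕ (p3 ↔ p4)) ↔ (p3 ⊕ p4)) → ((¬(((p3 → p4) → (p3 ∧ p4)) → p3) ↔ p3) ∨ (((p3 ↔ p4) ⊕ p4) ⊕ ((p3 ∨ p4) → p3))) = F → T = T

T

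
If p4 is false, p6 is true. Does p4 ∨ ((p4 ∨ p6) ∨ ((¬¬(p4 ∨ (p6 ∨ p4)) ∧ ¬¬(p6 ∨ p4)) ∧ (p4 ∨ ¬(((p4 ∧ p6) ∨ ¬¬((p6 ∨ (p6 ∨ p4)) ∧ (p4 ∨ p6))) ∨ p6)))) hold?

p4 ∨ p6 = False ∨ True = True
p6 ∨ p4 = True ∨ False = True
p4 ∨ (p6 ∨ p4) = False ∨ True = True
¬(p4 ∨ (p6 ∨ p4)) = ¬True = False
¬¬(p4 ∨ (p6 ∨ p4)) = ¬False = True
p6 ∨ p4 = True ∨ False = True
¬(p6 ∨ p4) = ¬True = False
¬¬(p6 ∨ p4) = ¬False = True
¬¬(p4 ∨ (p6 ∨ p4)) ∧ ¬¬(p6 ∨ p4) = True ∧ True = True
p4 ∧ p6 = False ∧ True = False
p6 ∨ p4 = True ∨ False = True
p6 ∨ (p6 ∨ p4) = True ∨ True = True
p4 ∨ p6 = False ∨ True = True
(p6 ∨ (p6 ∨ p4)) ∧ (p4 ∨ p6) = True ∧ True = True
¬((p6 ∨ (p6 ∨ p4)) ∧ (p4 ∨ p6)) = ¬True = False
¬¬((p6 ∨ (p6 ∨ p4)) ∧ (p4 ∨ p6)) = ¬False = True
(p4 ∧ p6) ∨ ¬¬((p6 ∨ (p6 ∨ p4)) ∧ (p4 ∨ p6)) = False ∨ True = True
((p4 ∧ p6) ∨ ¬¬((p6 ∨ (p6 ∨ p4)) ∧ (p4 ∨ p6))) ∨ p6 = True ∨ True = True
¬(((p4 ∧ p6) ∨ ¬¬((p6 ∨ (p6 ∨ p4)) ∧ (p4 ∨ p6))) ∨ p6) = ¬True = False
p4 ∨ ¬(((p4 ∧ p6) ∨ ¬¬((p6 ∨ (p6 ∨ p4)) ∧ (p4 ∨ p6))) ∨ p6) = False ∨ False = False
(¬¬(p4 ∨ (p6 ∨ p4)) ∧ ¬¬(p6 ∨ p4)) ∧ (p4 ∨ ¬(((p4 ∧ p6) ∨ ¬¬((p6 ∨ (p6 ∨ p4)) ∧ (p4 ∨ p6))) ∨ p6)) = True ∧ False = False
(p4 ∨ p6) ∨ ((¬¬(p4 ∨ (p6 ∨ p4)) ∧ ¬¬(p6 ∨ p4)) ∧ (p4 ∨ ¬(((p4 ∧ p6) ∨ ¬¬((p6 ∨ (p6 ∨ p4)) ∧ (p4 ∨ p6))) ∨ p6))) = True ∨ False = True
p4 ∨ ((p4 ∨ p6) ∨ ((¬¬(p4 ∨ (p6 ∨ p4)) ∧ ¬¬(p6 ∨ p4)) ∧ (p4 ∨ ¬(((p4 ∧ p6) ∨ ¬¬((p6 ∨ (p6 ∨ p4)) ∧ (p4 ∨ p6))) ∨ p6)))) = False ∨ True = True

True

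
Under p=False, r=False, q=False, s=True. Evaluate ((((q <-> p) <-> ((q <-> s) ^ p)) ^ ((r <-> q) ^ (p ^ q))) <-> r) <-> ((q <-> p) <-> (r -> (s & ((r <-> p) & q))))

False

q <-> p = False <-> False = True
q <-> s = False <-> True = False
(q <-> s) ^ p = False ^ False = False
(q <-> p) <-> ((q <-> s) ^ p) = True <-> False = False
r <-> q = False <-> False = True
p ^ q = False ^ False = False
(r <-> q) ^ (p ^ q) = True ^ False = True
((q <-> p) <-> ((q <-> s) ^ p)) ^ ((r <-> q) ^ (p ^ q)) = False ^ True = True
(((q <-> p) <-> ((q <-> s) ^ p)) ^ ((r <-> q) ^ (p ^ q))) <-> r = True <-> False = False
q <-> p = False <-> False = True
r <-> p = False <-> False = True
(r <-> p) & q = True & False = False
s & ((r <-> p) & q) = True & False = False
r -> (s & ((r <-> p) & q)) = False -> False = True
(q <-> p) <-> (r -> (s & ((r <-> p) & q))) = True <-> True = True
((((q <-> p) <-> ((q <-> s) ^ p)) ^ ((r <-> q) ^ (p ^ q))) <-> r) <-> ((q <-> p) <-> (r -> (s & ((r <-> p) & q)))) = False <-> True = False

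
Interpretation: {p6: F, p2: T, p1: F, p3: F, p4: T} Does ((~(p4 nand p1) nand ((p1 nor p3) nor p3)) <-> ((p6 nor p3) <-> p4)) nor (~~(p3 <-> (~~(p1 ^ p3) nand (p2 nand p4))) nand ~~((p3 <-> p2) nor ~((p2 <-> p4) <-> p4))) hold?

p4 nand p1 = T nand F = T
~(p4 nand p1) = ~T = F
p1 nor p3 = F nor F = T
(p1 nor p3) nor p3 = T nor F = F
~(p4 nand p1) nand ((p1 nor p3) nor p3) = F nand F = T
p6 nor p3 = F nor F = T
(p6 nor p3) <-> p4 = T <-> T = T
(~(p4 nand p1) nand ((p1 nor p3) nor p3)) <-> ((p6 nor p3) <-> p4) = T <-> T = T
p1 ^ p3 = F ^ F = F
~(p1 ^ p3) = ~F = T
~~(p1 ^ p3) = ~T = F
p2 nand p4 = T nand T = F
~~(p1 ^ p3) nand (p2 nand p4) = F nand F = T
p3 <-> (~~(p1 ^ p3) nand (p2 nand p4)) = F <-> T = F
~(p3 <-> (~~(p1 ^ p3) nand (p2 nand p4))) = ~F = T
~~(p3 <-> (~~(p1 ^ p3) nand (p2 nand p4))) = ~T = F
p3 <-> p2 = F <-> T = F
p2 <-> p4 = T <-> T = T
(p2 <-> p4) <-> p4 = T <-> T = T
~((p2 <-> p4) <-> p4) = ~T = F
(p3 <-> p2) nor ~((p2 <-> p4) <-> p4) = F nor F = T
~((p3 <-> p2) nor ~((p2 <-> p4) <-> p4)) = ~T = F
~~((p3 <-> p2) nor ~((p2 <-> p4) <-> p4)) = ~F = T
~~(p3 <-> (~~(p1 ^ p3) nand (p2 nand p4))) nand ~~((p3 <-> p2) nor ~((p2 <-> p4) <-> p4)) = F nand T = T
((~(p4 nand p1) nand ((p1 nor p3) nor p3)) <-> ((p6 nor p3) <-> p4)) nor (~~(p3 <-> (~~(p1 ^ p3) nand (p2 nand p4))) nand ~~((p3 <-> p2) nor ~((p2 <-> p4) <-> p4))) = T nor T = F

F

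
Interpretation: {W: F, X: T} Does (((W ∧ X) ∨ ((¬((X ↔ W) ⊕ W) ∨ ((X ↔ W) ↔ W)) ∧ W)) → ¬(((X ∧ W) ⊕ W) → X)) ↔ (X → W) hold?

F

W ∧ X = F ∧ T = F
X ↔ W = T ↔ F = F
(X ↔ W) ⊕ W = F ⊕ F = F
¬((X ↔ W) ⊕ W) = ¬F = T
X ↔ W = T ↔ F = F
(X ↔ W) ↔ W = F ↔ F = T
¬((X ↔ W) ⊕ W) ∨ ((X ↔ W) ↔ W) = T ∨ T = T
(¬((X ↔ W) ⊕ W) ∨ ((X ↔ W) ↔ W)) ∧ W = T ∧ F = F
(W ∧ X) ∨ ((¬((X ↔ W) ⊕ W) ∨ ((X ↔ W) ↔ W)) ∧ W) = F ∨ F = F
X ∧ W = T ∧ F = F
(X ∧ W) ⊕ W = F ⊕ F = F
((X ∧ W) ⊕ W) → X = F → T = T
¬(((X ∧ W) ⊕ W) → X) = ¬T = F
((W ∧ X) ∨ ((¬((X ↔ W) ⊕ W) ∨ ((X ↔ W) ↔ W)) ∧ W)) → ¬(((X ∧ W) ⊕ W) → X) = F → F = T
X → W = T → F = F
(((W ∧ X) ∨ ((¬((X ↔ W) ⊕ W) ∨ ((X ↔ W) ↔ W)) ∧ W)) → ¬(((X ∧ W) ⊕ W) → X)) ↔ (X → W) = T ↔ F = F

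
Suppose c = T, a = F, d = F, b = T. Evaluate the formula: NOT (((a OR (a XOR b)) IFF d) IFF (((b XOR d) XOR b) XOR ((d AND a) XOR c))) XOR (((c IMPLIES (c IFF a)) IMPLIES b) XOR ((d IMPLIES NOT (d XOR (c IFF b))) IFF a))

F

Substituting c=T, a=F, d=F, b=T:
a XOR b = F XOR T = T
a OR (a XOR b) = F OR T = T
(a OR (a XOR b)) IFF d = T IFF F = F
b XOR d = T XOR F = T
(b XOR d) XOR b = T XOR T = F
d AND a = F AND F = F
(d AND a) XOR c = F XOR T = T
((b XOR d) XOR b) XOR ((d AND a) XOR c) = F XOR T = T
((a OR (a XOR b)) IFF d) IFF (((b XOR d) XOR b) XOR ((d AND a) XOR c)) = F IFF T = F
NOT (((a OR (a XOR b)) IFF d) IFF (((b XOR d) XOR b) XOR ((d AND a) XOR c))) = NOT F = T
c IFF a = T IFF F = F
c IMPLIES (c IFF a) = T IMPLIES F = F
(c IMPLIES (c IFF a)) IMPLIES b = F IMPLIES T = T
c IFF b = T IFF T = T
d XOR (c IFF b) = F XOR T = T
NOT (d XOR (c IFF b)) = NOT T = F
d IMPLIES NOT (d XOR (c IFF b)) = F IMPLIES F = T
(d IMPLIES NOT (d XOR (c IFF b))) IFF a = T IFF F = F
((c IMPLIES (c IFF a)) IMPLIES b) XOR ((d IMPLIES NOT (d XOR (c IFF b))) IFF a) = T XOR F = T
NOT (((a OR (a XOR b)) IFF d) IFF (((b XOR d) XOR b) XOR ((d AND a) XOR c))) XOR (((c IMPLIES (c IFF a)) IMPLIES b) XOR ((d IMPLIES NOT (d XOR (c IFF b))) IFF a)) = T XOR T = F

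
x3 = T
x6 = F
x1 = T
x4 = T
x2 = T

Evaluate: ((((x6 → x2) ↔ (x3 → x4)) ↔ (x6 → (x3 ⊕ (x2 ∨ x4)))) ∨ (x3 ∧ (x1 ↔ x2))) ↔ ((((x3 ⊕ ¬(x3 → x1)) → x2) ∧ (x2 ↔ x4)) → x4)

x6 → x2 = F → T = T
x3 → x4 = T → T = T
(x6 → x2) ↔ (x3 → x4) = T ↔ T = T
x2 ∨ x4 = T ∨ T = T
x3 ⊕ (x2 ∨ x4) = T ⊕ T = F
x6 → (x3 ⊕ (x2 ∨ x4)) = F → F = T
((x6 → x2) ↔ (x3 → x4)) ↔ (x6 → (x3 ⊕ (x2 ∨ x4))) = T ↔ T = T
x1 ↔ x2 = T ↔ T = T
x3 ∧ (x1 ↔ x2) = T ∧ T = T
(((x6 → x2) ↔ (x3 → x4)) ↔ (x6 → (x3 ⊕ (x2 ∨ x4)))) ∨ (x3 ∧ (x1 ↔ x2)) = T ∨ T = T
x3 → x1 = T → T = T
¬(x3 → x1) = ¬T = F
x3 ⊕ ¬(x3 → x1) = T ⊕ F = T
(x3 ⊕ ¬(x3 → x1)) → x2 = T → T = T
x2 ↔ x4 = T ↔ T = T
((x3 ⊕ ¬(x3 → x1)) → x2) ∧ (x2 ↔ x4) = T ∧ T = T
(((x3 ⊕ ¬(x3 → x1)) → x2) ∧ (x2 ↔ x4)) → x4 = T → T = T
((((x6 → x2) ↔ (x3 → x4)) ↔ (x6 → (x3 ⊕ (x2 ∨ x4)))) ∨ (x3 ∧ (x1 ↔ x2))) ↔ ((((x3 ⊕ ¬(x3 → x1)) → x2) ∧ (x2 ↔ x4)) → x4) = T ↔ T = T

T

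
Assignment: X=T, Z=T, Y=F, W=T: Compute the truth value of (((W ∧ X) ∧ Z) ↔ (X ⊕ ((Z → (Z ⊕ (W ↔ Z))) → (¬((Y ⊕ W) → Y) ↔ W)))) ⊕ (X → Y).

F

W ∧ X = T ∧ T = T
(W ∧ X) ∧ Z = T ∧ T = T
W ↔ Z = T ↔ T = T
Z ⊕ (W ↔ Z) = T ⊕ T = F
Z → (Z ⊕ (W ↔ Z)) = T → F = F
Y ⊕ W = F ⊕ T = T
(Y ⊕ W) → Y = T → F = F
¬((Y ⊕ W) → Y) = ¬F = T
¬((Y ⊕ W) → Y) ↔ W = T ↔ T = T
(Z → (Z ⊕ (W ↔ Z))) → (¬((Y ⊕ W) → Y) ↔ W) = F → T = T
X ⊕ ((Z → (Z ⊕ (W ↔ Z))) → (¬((Y ⊕ W) → Y) ↔ W)) = T ⊕ T = F
((W ∧ X) ∧ Z) ↔ (X ⊕ ((Z → (Z ⊕ (W ↔ Z))) → (¬((Y ⊕ W) → Y) ↔ W))) = T ↔ F = F
X → Y = T → F = F
(((W ∧ X) ∧ Z) ↔ (X ⊕ ((Z → (Z ⊕ (W ↔ Z))) → (¬((Y ⊕ W) → Y) ↔ W)))) ⊕ (X → Y) = F ⊕ F = F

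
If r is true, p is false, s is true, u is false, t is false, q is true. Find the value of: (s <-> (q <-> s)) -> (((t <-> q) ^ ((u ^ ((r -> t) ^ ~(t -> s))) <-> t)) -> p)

q <-> s = T <-> T = T
s <-> (q <-> s) = T <-> T = T
t <-> q = F <-> T = F
r -> t = T -> F = F
t -> s = F -> T = T
~(t -> s) = ~T = F
(r -> t) ^ ~(t -> s) = F ^ F = F
u ^ ((r -> t) ^ ~(t -> s)) = F ^ F = F
(u ^ ((r -> t) ^ ~(t -> s))) <-> t = F <-> F = T
(t <-> q) ^ ((u ^ ((r -> t) ^ ~(t -> s))) <-> t) = F ^ T = T
((t <-> q) ^ ((u ^ ((r -> t) ^ ~(t -> s))) <-> t)) -> p = T -> F = F
(s <-> (q <-> s)) -> (((t <-> q) ^ ((u ^ ((r -> t) ^ ~(t -> s))) <-> t)) -> p) = T -> F = F

F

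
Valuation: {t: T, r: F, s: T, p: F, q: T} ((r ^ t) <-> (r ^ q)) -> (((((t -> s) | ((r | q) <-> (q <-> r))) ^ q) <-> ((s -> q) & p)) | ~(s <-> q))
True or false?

T

r ^ t = F ^ T = T
r ^ q = F ^ T = T
(r ^ t) <-> (r ^ q) = T <-> T = T
t -> s = T -> T = T
r | q = F | T = T
q <-> r = T <-> F = F
(r | q) <-> (q <-> r) = T <-> F = F
(t -> s) | ((r | q) <-> (q <-> r)) = T | F = T
((t -> s) | ((r | q) <-> (q <-> r))) ^ q = T ^ T = F
s -> q = T -> T = T
(s -> q) & p = T & F = F
(((t -> s) | ((r | q) <-> (q <-> r))) ^ q) <-> ((s -> q) & p) = F <-> F = T
s <-> q = T <-> T = T
~(s <-> q) = ~T = F
((((t -> s) | ((r | q) <-> (q <-> r))) ^ q) <-> ((s -> q) & p)) | ~(s <-> q) = T | F = T
((r ^ t) <-> (r ^ q)) -> (((((t -> s) | ((r | q) <-> (q <-> r))) ^ q) <-> ((s -> q) & p)) | ~(s <-> q)) = T -> T = T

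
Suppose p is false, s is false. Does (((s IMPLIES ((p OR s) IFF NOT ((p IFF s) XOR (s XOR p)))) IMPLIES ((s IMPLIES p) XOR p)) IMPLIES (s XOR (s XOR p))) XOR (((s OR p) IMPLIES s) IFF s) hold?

p OR s = F OR F = F
p IFF s = F IFF F = T
s XOR p = F XOR F = F
(p IFF s) XOR (s XOR p) = T XOR F = T
NOT ((p IFF s) XOR (s XOR p)) = NOT T = F
(p OR s) IFF NOT ((p IFF s) XOR (s XOR p)) = F IFF F = T
s IMPLIES ((p OR s) IFF NOT ((p IFF s) XOR (s XOR p))) = F IMPLIES T = T
s IMPLIES p = F IMPLIES F = T
(s IMPLIES p) XOR p = T XOR F = T
(s IMPLIES ((p OR s) IFF NOT ((p IFF s) XOR (s XOR p)))) IMPLIES ((s IMPLIES p) XOR p) = T IMPLIES T = T
s XOR p = F XOR F = F
s XOR (s XOR p) = F XOR F = F
((s IMPLIES ((p OR s) IFF NOT ((p IFF s) XOR (s XOR p)))) IMPLIES ((s IMPLIES p) XOR p)) IMPLIES (s XOR (s XOR p)) = T IMPLIES F = F
s OR p = F OR F = F
(s OR p) IMPLIES s = F IMPLIES F = T
((s OR p) IMPLIES s) IFF s = T IFF F = F
(((s IMPLIES ((p OR s) IFF NOT ((p IFF s) XOR (s XOR p)))) IMPLIES ((s IMPLIES p) XOR p)) IMPLIES (s XOR (s XOR p))) XOR (((s OR p) IMPLIES s) IFF s) = F XOR F = F

F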